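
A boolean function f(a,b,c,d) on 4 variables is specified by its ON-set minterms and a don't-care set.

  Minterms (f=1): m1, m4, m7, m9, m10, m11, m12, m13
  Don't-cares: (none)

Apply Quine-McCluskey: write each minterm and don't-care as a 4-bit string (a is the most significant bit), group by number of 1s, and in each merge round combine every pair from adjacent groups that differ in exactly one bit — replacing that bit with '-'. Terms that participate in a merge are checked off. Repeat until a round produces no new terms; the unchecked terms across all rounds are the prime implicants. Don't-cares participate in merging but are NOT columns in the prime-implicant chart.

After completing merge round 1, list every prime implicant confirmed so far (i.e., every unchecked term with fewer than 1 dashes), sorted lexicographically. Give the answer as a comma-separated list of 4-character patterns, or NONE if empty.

size-2^0 implicants → 0001(✓)  0100(✓)  0111  1001(✓)  1010(✓)  1011(✓)  1100(✓)  1101(✓)
size-2^1 implicants → -001  -100  1-01  10-1  101-  110-
Unchecked terms (primes): -001, -100, 0111, 1-01, 10-1, 101-, 110-

0111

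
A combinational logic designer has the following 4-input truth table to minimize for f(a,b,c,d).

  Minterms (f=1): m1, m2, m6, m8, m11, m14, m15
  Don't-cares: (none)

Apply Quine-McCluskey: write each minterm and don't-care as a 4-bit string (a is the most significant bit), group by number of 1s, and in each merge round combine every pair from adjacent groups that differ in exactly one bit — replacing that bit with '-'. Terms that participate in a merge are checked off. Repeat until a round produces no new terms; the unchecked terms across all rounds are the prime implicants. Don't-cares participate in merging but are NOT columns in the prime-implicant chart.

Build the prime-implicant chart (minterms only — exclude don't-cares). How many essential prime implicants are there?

Round 0: 0001 0010✓ 0110✓ 1000 1011✓ 1110✓ 1111✓
Round 1: -110 0-10 1-11 111-
PIs = {-110, 0-10, 0001, 1-11, 1000, 111-}
Coverage chart:
  m1: 0001 ←essential
  m2: 0-10 ←essential
  m6: -110,0-10
  m8: 1000 ←essential
  m11: 1-11 ←essential
  m14: -110,111-
  m15: 1-11,111-
Essential: 0-10, 0001, 1-11, 1000

4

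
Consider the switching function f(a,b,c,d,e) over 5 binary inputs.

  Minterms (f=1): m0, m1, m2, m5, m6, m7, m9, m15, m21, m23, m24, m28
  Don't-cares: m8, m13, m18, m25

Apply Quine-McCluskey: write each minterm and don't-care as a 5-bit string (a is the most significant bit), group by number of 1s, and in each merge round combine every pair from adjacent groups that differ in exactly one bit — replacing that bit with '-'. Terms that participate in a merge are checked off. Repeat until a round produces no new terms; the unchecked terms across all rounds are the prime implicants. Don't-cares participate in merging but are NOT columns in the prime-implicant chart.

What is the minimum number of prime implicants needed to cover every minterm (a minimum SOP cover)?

[col 0] 00000*, 00001*, 00010*, 00101*, 00110*, 00111*, 01000*, 01001*, 01101*, 01111*, 10010*, 10101*, 10111*, 11000*, 11001*, 11100*
[col 1] -0010, -0101*, -0111*, -1000*, -1001*, 0-000*, 0-001*, 0-101*, 0-111*, 00-01*, 00-10, 000-0, 0000-*, 001-1*, 0011-, 01-01*, 0100-*, 011-1*, 101-1*, 11-00, 1100-*
[col 2] -01-1, -100-, 0--01, 0-00-, 0-1-1
Prime implicants: -0010, -01-1, -100-, 0--01, 0-00-, 0-1-1, 00-10, 000-0, 0011-, 11-00
PI chart (minterm → PIs covering it):
  0 | 0-00-,000-0
  1 | 0--01,0-00-
  2 | -0010,00-10,000-0
  5 | -01-1,0--01,0-1-1
  6 | 00-10,0011-
  7 | -01-1,0-1-1,0011-
  9 | -100-,0--01,0-00-
  15 | 0-1-1  (sole → essential)
  21 | -01-1  (sole → essential)
  23 | -01-1  (sole → essential)
  24 | -100-,11-00
  28 | 11-00  (sole → essential)
Essential prime implicants: -01-1, 0-1-1, 11-00
Petrick residual → 0-00-, 00-10
Minimum SOP uses 5 PIs: b'ce + a'c'd' + a'ce + a'b'de' + abd'e'

5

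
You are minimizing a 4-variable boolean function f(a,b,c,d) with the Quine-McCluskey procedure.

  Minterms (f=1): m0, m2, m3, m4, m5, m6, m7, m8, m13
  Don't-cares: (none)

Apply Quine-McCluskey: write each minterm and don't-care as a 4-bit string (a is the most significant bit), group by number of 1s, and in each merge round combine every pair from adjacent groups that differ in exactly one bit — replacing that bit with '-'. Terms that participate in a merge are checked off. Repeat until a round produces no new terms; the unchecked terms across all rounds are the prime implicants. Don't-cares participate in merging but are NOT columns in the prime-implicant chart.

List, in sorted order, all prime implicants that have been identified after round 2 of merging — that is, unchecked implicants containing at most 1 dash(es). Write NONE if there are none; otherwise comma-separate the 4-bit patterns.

-000, -101

size-2^0 implicants → 0000(✓)  0010(✓)  0011(✓)  0100(✓)  0101(✓)  0110(✓)  0111(✓)  1000(✓)  1101(✓)
size-2^1 implicants → -000  -101  0-00(✓)  0-10(✓)  0-11(✓)  00-0(✓)  001-(✓)  01-0(✓)  01-1(✓)  010-(✓)  011-(✓)
size-2^2 implicants → 0--0  0-1-  01--
Unchecked terms (primes): -000, -101, 0--0, 0-1-, 01--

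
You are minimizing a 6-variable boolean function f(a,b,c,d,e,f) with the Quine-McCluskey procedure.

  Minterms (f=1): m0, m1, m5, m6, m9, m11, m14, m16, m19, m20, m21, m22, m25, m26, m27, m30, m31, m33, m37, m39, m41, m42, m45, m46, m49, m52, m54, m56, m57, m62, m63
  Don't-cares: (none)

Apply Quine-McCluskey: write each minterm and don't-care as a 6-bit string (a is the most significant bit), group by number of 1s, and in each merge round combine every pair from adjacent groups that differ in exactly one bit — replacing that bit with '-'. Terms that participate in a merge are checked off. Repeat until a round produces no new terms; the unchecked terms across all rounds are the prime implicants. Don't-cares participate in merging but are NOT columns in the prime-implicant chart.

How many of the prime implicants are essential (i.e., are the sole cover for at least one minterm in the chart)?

size-2^0 implicants → 000000(✓)  000001(✓)  000101(✓)  000110(✓)  001001(✓)  001011(✓)  001110(✓)  010000(✓)  010011(✓)  010100(✓)  010101(✓)  010110(✓)  011001(✓)  011010(✓)  011011(✓)  011110(✓)  011111(✓)  100001(✓)  100101(✓)  100111(✓)  101001(✓)  101010(✓)  101101(✓)  101110(✓)  110001(✓)  110100(✓)  110110(✓)  111000(✓)  111001(✓)  111110(✓)  111111(✓)
size-2^1 implicants → -00001(✓)  -00101(✓)  -01001(✓)  -01110(✓)  -10100(✓)  -10110(✓)  -11001(✓)  -11110(✓)  -11111(✓)  0-0000  0-0101  0-0110(✓)  0-1001(✓)  0-1011(✓)  0-1110(✓)  00-001(✓)  00-110(✓)  000-01(✓)  00000-  0010-1(✓)  01-011  01-110(✓)  010-00  0101-0(✓)  01010-  011-10(✓)  011-11(✓)  0110-1(✓)  01101-(✓)  01111-(✓)  1-0001(✓)  1-1001(✓)  1-1110(✓)  10-001(✓)  10-101(✓)  100-01(✓)  1001-1  101-01(✓)  101-10  11-001(✓)  11-110(✓)  1101-0(✓)  11100-  11111-(✓)
size-2^2 implicants → --1001  --1110  -0-001  -00-01  -1-110  -101-0  -1111-  0--110  0-10-1  011-1-  1--001  10--01
Unchecked terms (primes): --1001, --1110, -0-001, -00-01, -1-110, -101-0, -1111-, 0--110, 0-0000, 0-0101, 0-10-1, 00000-, 01-011, 010-00, 01010-, 011-1-, 1--001, 10--01, 1001-1, 101-10, 11100-
Minterm coverage:
  m0 ⊆ 0-0000,00000-
  m1 ⊆ -0-001,-00-01,00000-
  m5 ⊆ -00-01,0-0101
  m6 ⊆ 0--110 [E]
  m9 ⊆ --1001,-0-001,0-10-1
  m11 ⊆ 0-10-1 [E]
  m14 ⊆ --1110,0--110
  m16 ⊆ 0-0000,010-00
  m19 ⊆ 01-011 [E]
  m20 ⊆ -101-0,010-00,01010-
  m21 ⊆ 0-0101,01010-
  m22 ⊆ -1-110,-101-0,0--110
  m25 ⊆ --1001,0-10-1
  m26 ⊆ 011-1- [E]
  m27 ⊆ 0-10-1,01-011,011-1-
  m30 ⊆ --1110,-1-110,-1111-,0--110,011-1-
  m31 ⊆ -1111-,011-1-
  m33 ⊆ -0-001,-00-01,1--001,10--01
  m37 ⊆ -00-01,10--01,1001-1
  m39 ⊆ 1001-1 [E]
  m41 ⊆ --1001,-0-001,1--001,10--01
  m42 ⊆ 101-10 [E]
  m45 ⊆ 10--01 [E]
  m46 ⊆ --1110,101-10
  m49 ⊆ 1--001 [E]
  m52 ⊆ -101-0 [E]
  m54 ⊆ -1-110,-101-0
  m56 ⊆ 11100- [E]
  m57 ⊆ --1001,1--001,11100-
  m62 ⊆ --1110,-1-110,-1111-
  m63 ⊆ -1111- [E]
E = {-101-0, -1111-, 0--110, 0-10-1, 01-011, 011-1-, 1--001, 10--01, 1001-1, 101-10, 11100-}

11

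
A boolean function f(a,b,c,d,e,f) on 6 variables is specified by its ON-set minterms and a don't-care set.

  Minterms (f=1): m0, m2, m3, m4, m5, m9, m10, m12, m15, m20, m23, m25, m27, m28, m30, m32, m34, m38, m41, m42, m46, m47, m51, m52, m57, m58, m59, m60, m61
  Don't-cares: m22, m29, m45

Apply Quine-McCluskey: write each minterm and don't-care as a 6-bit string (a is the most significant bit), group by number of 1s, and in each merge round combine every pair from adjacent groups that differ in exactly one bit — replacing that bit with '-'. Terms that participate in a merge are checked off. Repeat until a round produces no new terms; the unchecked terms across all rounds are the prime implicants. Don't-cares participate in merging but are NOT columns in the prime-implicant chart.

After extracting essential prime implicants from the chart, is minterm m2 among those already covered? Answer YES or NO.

size-2^0 implicants → 000000(✓)  000010(✓)  000011(✓)  000100(✓)  000101(✓)  001001(✓)  001010(✓)  001100(✓)  001111(✓)  010100(✓)  010110(✓)  010111(✓)  011001(✓)  011011(✓)  011100(✓)  011101(✓)  011110(✓)  100000(✓)  100010(✓)  100110(✓)  101001(✓)  101010(✓)  101101(✓)  101110(✓)  101111(✓)  110011(✓)  110100(✓)  111001(✓)  111010(✓)  111011(✓)  111100(✓)  111101(✓)
size-2^1 implicants → -00000(✓)  -00010(✓)  -01001(✓)  -01010(✓)  -01111  -10100(✓)  -11001(✓)  -11011(✓)  -11100(✓)  -11101(✓)  0-0100(✓)  0-1001(✓)  0-1100(✓)  00-010(✓)  00-100(✓)  000-00  0000-0(✓)  00001-  00010-  01-100(✓)  01-110(✓)  0101-0(✓)  01011-  011-01(✓)  0110-1(✓)  0111-0(✓)  01110-(✓)  1-1001(✓)  1-1010  1-1101(✓)  10-010(✓)  10-110(✓)  100-10(✓)  1000-0(✓)  101-01(✓)  101-10(✓)  1011-1  10111-  11-011  11-100(✓)  111-01(✓)  1110-1(✓)  11101-  11110-(✓)
size-2^2 implicants → --1001  -0-010  -000-0  -1-100  -11-01  -110-1  -1110-  0--100  01-1-0  1-1-01  10--10
Unchecked terms (primes): --1001, -0-010, -000-0, -01111, -1-100, -11-01, -110-1, -1110-, 0--100, 000-00, 00001-, 00010-, 01-1-0, 01011-, 1-1-01, 1-1010, 10--10, 1011-1, 10111-, 11-011, 11101-
Minterm coverage:
  m0 ⊆ -000-0,000-00
  m2 ⊆ -0-010,-000-0,00001-
  m3 ⊆ 00001- [E]
  m4 ⊆ 0--100,000-00,00010-
  m5 ⊆ 00010- [E]
  m9 ⊆ --1001 [E]
  m10 ⊆ -0-010 [E]
  m12 ⊆ 0--100 [E]
  m15 ⊆ -01111 [E]
  m20 ⊆ -1-100,0--100,01-1-0
  m23 ⊆ 01011- [E]
  m25 ⊆ --1001,-11-01,-110-1
  m27 ⊆ -110-1 [E]
  m28 ⊆ -1-100,-1110-,0--100,01-1-0
  m30 ⊆ 01-1-0 [E]
  m32 ⊆ -000-0 [E]
  m34 ⊆ -0-010,-000-0,10--10
  m38 ⊆ 10--10 [E]
  m41 ⊆ --1001,1-1-01
  m42 ⊆ -0-010,1-1010,10--10
  m46 ⊆ 10--10,10111-
  m47 ⊆ -01111,1011-1,10111-
  m51 ⊆ 11-011 [E]
  m52 ⊆ -1-100 [E]
  m57 ⊆ --1001,-11-01,-110-1,1-1-01
  m58 ⊆ 1-1010,11101-
  m59 ⊆ -110-1,11-011,11101-
  m60 ⊆ -1-100,-1110-
  m61 ⊆ -11-01,-1110-,1-1-01
E = {--1001, -0-010, -000-0, -01111, -1-100, -110-1, 0--100, 00001-, 00010-, 01-1-0, 01011-, 10--10, 11-011}

YES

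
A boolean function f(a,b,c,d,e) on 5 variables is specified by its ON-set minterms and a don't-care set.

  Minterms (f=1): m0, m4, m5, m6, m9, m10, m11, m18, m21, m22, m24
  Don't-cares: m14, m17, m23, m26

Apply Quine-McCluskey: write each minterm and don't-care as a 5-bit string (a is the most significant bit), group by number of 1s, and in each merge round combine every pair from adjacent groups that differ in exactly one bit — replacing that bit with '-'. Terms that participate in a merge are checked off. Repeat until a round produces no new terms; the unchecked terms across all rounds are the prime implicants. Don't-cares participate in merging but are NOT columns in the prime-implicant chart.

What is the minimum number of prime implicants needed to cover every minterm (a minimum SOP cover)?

7

size-2^0 implicants → 00000(✓)  00100(✓)  00101(✓)  00110(✓)  01001(✓)  01010(✓)  01011(✓)  01110(✓)  10001(✓)  10010(✓)  10101(✓)  10110(✓)  10111(✓)  11000(✓)  11010(✓)
size-2^1 implicants → -0101  -0110  -1010  0-110  00-00  001-0  0010-  01-10  010-1  0101-  1-010  10-01  10-10  101-1  1011-  110-0
Unchecked terms (primes): -0101, -0110, -1010, 0-110, 00-00, 001-0, 0010-, 01-10, 010-1, 0101-, 1-010, 10-01, 10-10, 101-1, 1011-, 110-0
Minterm coverage:
  m0 ⊆ 00-00 [E]
  m4 ⊆ 00-00,001-0,0010-
  m5 ⊆ -0101,0010-
  m6 ⊆ -0110,0-110,001-0
  m9 ⊆ 010-1 [E]
  m10 ⊆ -1010,01-10,0101-
  m11 ⊆ 010-1,0101-
  m18 ⊆ 1-010,10-10
  m21 ⊆ -0101,10-01,101-1
  m22 ⊆ -0110,10-10,1011-
  m24 ⊆ 110-0 [E]
E = {00-00, 010-1, 110-0}
Petrick residual → -0101, -0110, -1010, 1-010
Cover = b'cd'e + b'cde' + bc'de' + a'b'd'e' + a'bc'e + ac'de' + abc'e'  |cover|=7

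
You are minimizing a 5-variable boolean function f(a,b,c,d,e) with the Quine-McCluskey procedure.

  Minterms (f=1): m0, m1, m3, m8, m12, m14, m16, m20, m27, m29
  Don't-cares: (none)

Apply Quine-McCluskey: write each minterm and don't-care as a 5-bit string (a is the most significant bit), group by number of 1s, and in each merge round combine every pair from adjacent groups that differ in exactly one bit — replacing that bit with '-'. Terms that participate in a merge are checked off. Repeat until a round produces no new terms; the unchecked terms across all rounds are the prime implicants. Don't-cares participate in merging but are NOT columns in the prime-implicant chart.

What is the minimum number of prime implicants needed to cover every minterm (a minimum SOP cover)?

6

[col 0] 00000*, 00001*, 00011*, 01000*, 01100*, 01110*, 10000*, 10100*, 11011, 11101
[col 1] -0000, 0-000, 000-1, 0000-, 01-00, 011-0, 10-00
Prime implicants: -0000, 0-000, 000-1, 0000-, 01-00, 011-0, 10-00, 11011, 11101
PI chart (minterm → PIs covering it):
  0 | -0000,0-000,0000-
  1 | 000-1,0000-
  3 | 000-1  (sole → essential)
  8 | 0-000,01-00
  12 | 01-00,011-0
  14 | 011-0  (sole → essential)
  16 | -0000,10-00
  20 | 10-00  (sole → essential)
  27 | 11011  (sole → essential)
  29 | 11101  (sole → essential)
Essential prime implicants: 000-1, 011-0, 10-00, 11011, 11101
Petrick residual → 0-000
Minimum SOP uses 6 PIs: a'c'd'e' + a'b'c'e + a'bce' + ab'd'e' + abc'de + abcd'e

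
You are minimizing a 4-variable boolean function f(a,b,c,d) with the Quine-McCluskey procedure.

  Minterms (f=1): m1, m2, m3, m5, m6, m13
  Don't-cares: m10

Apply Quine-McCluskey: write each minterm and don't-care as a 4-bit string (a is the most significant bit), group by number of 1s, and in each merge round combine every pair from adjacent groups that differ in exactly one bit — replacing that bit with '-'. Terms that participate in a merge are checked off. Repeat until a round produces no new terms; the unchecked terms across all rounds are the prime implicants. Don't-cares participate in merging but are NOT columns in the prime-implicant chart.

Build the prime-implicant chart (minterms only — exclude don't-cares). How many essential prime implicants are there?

2

Round 0: 0001✓ 0010✓ 0011✓ 0101✓ 0110✓ 1010✓ 1101✓
Round 1: -010 -101 0-01 0-10 00-1 001-
PIs = {-010, -101, 0-01, 0-10, 00-1, 001-}
Coverage chart:
  m1: 0-01,00-1
  m2: -010,0-10,001-
  m3: 00-1,001-
  m5: -101,0-01
  m6: 0-10 ←essential
  m13: -101 ←essential
Essential: -101, 0-10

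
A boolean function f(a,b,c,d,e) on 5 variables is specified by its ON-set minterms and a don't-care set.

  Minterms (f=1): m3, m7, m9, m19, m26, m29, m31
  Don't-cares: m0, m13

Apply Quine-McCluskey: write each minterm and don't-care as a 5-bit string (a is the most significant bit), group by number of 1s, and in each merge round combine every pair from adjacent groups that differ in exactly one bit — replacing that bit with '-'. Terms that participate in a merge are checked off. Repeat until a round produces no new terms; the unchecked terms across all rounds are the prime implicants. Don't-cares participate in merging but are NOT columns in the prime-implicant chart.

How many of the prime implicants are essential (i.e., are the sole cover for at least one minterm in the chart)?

5

[col 0] 00000, 00011*, 00111*, 01001*, 01101*, 10011*, 11010, 11101*, 11111*
[col 1] -0011, -1101, 00-11, 01-01, 111-1
Prime implicants: -0011, -1101, 00-11, 00000, 01-01, 11010, 111-1
PI chart (minterm → PIs covering it):
  3 | -0011,00-11
  7 | 00-11  (sole → essential)
  9 | 01-01  (sole → essential)
  19 | -0011  (sole → essential)
  26 | 11010  (sole → essential)
  29 | -1101,111-1
  31 | 111-1  (sole → essential)
Essential prime implicants: -0011, 00-11, 01-01, 11010, 111-1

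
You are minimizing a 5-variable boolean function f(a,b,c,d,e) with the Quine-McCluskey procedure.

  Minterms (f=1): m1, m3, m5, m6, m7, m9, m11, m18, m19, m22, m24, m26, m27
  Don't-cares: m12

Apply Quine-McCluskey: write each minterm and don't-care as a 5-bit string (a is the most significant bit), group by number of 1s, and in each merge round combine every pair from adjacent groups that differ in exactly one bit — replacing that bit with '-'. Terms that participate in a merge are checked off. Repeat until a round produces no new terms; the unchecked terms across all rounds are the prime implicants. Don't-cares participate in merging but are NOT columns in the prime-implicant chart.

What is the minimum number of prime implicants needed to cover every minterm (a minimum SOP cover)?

Round 0: 00001✓ 00011✓ 00101✓ 00110✓ 00111✓ 01001✓ 01011✓ 01100 10010✓ 10011✓ 10110✓ 11000✓ 11010✓ 11011✓
Round 1: -0011✓ -0110 -1011✓ 0-001✓ 0-011✓ 00-01✓ 00-11✓ 000-1✓ 001-1✓ 0011- 010-1✓ 1-010✓ 1-011✓ 10-10 1001-✓ 110-0 1101-✓
Round 2: --011 0-0-1 00--1 1-01-
PIs = {--011, -0110, 0-0-1, 00--1, 0011-, 01100, 1-01-, 10-10, 110-0}
Coverage chart:
  m1: 0-0-1,00--1
  m3: --011,0-0-1,00--1
  m5: 00--1 ←essential
  m6: -0110,0011-
  m7: 00--1,0011-
  m9: 0-0-1 ←essential
  m11: --011,0-0-1
  m18: 1-01-,10-10
  m19: --011,1-01-
  m22: -0110,10-10
  m24: 110-0 ←essential
  m26: 1-01-,110-0
  m27: --011,1-01-
Essential: 0-0-1, 00--1, 110-0
Petrick residual → -0110, 1-01-
Min cover (5 terms): b'cde' + a'c'e + a'b'e + ac'd + abc'e'

5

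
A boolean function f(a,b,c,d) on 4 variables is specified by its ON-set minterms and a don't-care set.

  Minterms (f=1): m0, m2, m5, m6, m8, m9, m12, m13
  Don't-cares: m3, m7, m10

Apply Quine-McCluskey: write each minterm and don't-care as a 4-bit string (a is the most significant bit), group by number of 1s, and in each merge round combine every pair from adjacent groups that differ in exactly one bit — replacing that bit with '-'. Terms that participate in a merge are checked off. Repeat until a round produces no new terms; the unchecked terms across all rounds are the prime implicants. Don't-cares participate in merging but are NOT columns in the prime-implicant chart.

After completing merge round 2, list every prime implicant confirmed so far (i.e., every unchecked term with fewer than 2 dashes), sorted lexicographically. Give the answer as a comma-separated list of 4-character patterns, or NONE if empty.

-101, 01-1

size-2^0 implicants → 0000(✓)  0010(✓)  0011(✓)  0101(✓)  0110(✓)  0111(✓)  1000(✓)  1001(✓)  1010(✓)  1100(✓)  1101(✓)
size-2^1 implicants → -000(✓)  -010(✓)  -101  0-10(✓)  0-11(✓)  00-0(✓)  001-(✓)  01-1  011-(✓)  1-00(✓)  1-01(✓)  10-0(✓)  100-(✓)  110-(✓)
size-2^2 implicants → -0-0  0-1-  1-0-
Unchecked terms (primes): -0-0, -101, 0-1-, 01-1, 1-0-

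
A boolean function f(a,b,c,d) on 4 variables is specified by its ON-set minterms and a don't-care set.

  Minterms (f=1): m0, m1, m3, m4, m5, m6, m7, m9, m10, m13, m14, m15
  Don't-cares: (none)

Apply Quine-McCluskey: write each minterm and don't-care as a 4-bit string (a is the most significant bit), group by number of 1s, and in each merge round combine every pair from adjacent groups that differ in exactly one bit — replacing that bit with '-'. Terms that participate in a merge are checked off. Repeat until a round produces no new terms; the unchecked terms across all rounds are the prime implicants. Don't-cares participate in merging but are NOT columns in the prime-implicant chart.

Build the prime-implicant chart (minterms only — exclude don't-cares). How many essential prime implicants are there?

size-2^0 implicants → 0000(✓)  0001(✓)  0011(✓)  0100(✓)  0101(✓)  0110(✓)  0111(✓)  1001(✓)  1010(✓)  1101(✓)  1110(✓)  1111(✓)
size-2^1 implicants → -001(✓)  -101(✓)  -110(✓)  -111(✓)  0-00(✓)  0-01(✓)  0-11(✓)  00-1(✓)  000-(✓)  01-0(✓)  01-1(✓)  010-(✓)  011-(✓)  1-01(✓)  1-10  11-1(✓)  111-(✓)
size-2^2 implicants → --01  -1-1  -11-  0--1  0-0-  01--
Unchecked terms (primes): --01, -1-1, -11-, 0--1, 0-0-, 01--, 1-10
Minterm coverage:
  m0 ⊆ 0-0- [E]
  m1 ⊆ --01,0--1,0-0-
  m3 ⊆ 0--1 [E]
  m4 ⊆ 0-0-,01--
  m5 ⊆ --01,-1-1,0--1,0-0-,01--
  m6 ⊆ -11-,01--
  m7 ⊆ -1-1,-11-,0--1,01--
  m9 ⊆ --01 [E]
  m10 ⊆ 1-10 [E]
  m13 ⊆ --01,-1-1
  m14 ⊆ -11-,1-10
  m15 ⊆ -1-1,-11-
E = {--01, 0--1, 0-0-, 1-10}

4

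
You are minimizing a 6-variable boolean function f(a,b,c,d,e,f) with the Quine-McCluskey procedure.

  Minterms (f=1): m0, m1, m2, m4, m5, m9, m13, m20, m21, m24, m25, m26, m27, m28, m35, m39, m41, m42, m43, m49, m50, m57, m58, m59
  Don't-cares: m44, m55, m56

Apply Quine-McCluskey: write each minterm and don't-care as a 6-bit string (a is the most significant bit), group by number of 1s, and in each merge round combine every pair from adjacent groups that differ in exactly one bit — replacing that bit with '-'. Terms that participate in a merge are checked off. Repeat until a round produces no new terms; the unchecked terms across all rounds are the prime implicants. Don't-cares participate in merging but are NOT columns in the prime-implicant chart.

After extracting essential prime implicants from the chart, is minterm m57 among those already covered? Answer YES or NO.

Round 0: 000000✓ 000001✓ 000010✓ 000100✓ 000101✓ 001001✓ 001101✓ 010100✓ 010101✓ 011000✓ 011001✓ 011010✓ 011011✓ 011100✓ 100011✓ 100111✓ 101001✓ 101010✓ 101011✓ 101100 110001✓ 110010✓ 110111✓ 111000✓ 111001✓ 111010✓ 111011✓
Round 1: -01001✓ -11000✓ -11001✓ -11010✓ -11011✓ 0-0100✓ 0-0101✓ 0-1001✓ 00-001✓ 00-101✓ 000-00✓ 000-01✓ 0000-0 00000-✓ 00010-✓ 001-01✓ 01-100 01010-✓ 011-00 0110-0✓ 0110-1✓ 01100-✓ 01101-✓ 1-0111 1-1001✓ 1-1010✓ 1-1011✓ 10-011 100-11 1010-1✓ 10101-✓ 11-001 11-010 1110-0✓ 1110-1✓ 11100-✓ 11101-✓
Round 2: --1001 -110-0✓ -110-1✓ -1100-✓ -1101-✓ 0-010- 00--01 000-0- 0110--✓ 1-10-1 1-101- 1110--✓
Round 3: -110--
PIs = {--1001, -110--, 0-010-, 00--01, 000-0-, 0000-0, 01-100, 011-00, 1-0111, 1-10-1, 1-101-, 10-011, 100-11, 101100, 11-001, 11-010}
Coverage chart:
  m0: 000-0-,0000-0
  m1: 00--01,000-0-
  m2: 0000-0 ←essential
  m4: 0-010-,000-0-
  m5: 0-010-,00--01,000-0-
  m9: --1001,00--01
  m13: 00--01 ←essential
  m20: 0-010-,01-100
  m21: 0-010- ←essential
  m24: -110--,011-00
  m25: --1001,-110--
  m26: -110-- ←essential
  m27: -110-- ←essential
  m28: 01-100,011-00
  m35: 10-011,100-11
  m39: 1-0111,100-11
  m41: --1001,1-10-1
  m42: 1-101- ←essential
  m43: 1-10-1,1-101-,10-011
  m49: 11-001 ←essential
  m50: 11-010 ←essential
  m57: --1001,-110--,1-10-1,11-001
  m58: -110--,1-101-,11-010
  m59: -110--,1-10-1,1-101-
Essential: -110--, 0-010-, 00--01, 0000-0, 1-101-, 11-001, 11-010

YES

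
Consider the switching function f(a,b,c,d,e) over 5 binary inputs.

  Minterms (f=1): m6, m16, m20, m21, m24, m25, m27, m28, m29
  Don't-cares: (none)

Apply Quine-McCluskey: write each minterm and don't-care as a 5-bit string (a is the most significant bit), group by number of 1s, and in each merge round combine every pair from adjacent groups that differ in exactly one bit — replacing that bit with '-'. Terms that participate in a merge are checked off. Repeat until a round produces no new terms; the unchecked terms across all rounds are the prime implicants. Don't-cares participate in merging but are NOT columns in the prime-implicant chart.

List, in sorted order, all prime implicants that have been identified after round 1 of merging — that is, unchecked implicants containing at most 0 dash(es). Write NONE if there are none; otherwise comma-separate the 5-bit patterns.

Round 0: 00110 10000✓ 10100✓ 10101✓ 11000✓ 11001✓ 11011✓ 11100✓ 11101✓
Round 1: 1-000✓ 1-100✓ 1-101✓ 10-00✓ 1010-✓ 11-00✓ 11-01✓ 110-1 1100-✓ 1110-✓
Round 2: 1--00 1-10- 11-0-
PIs = {00110, 1--00, 1-10-, 11-0-, 110-1}

00110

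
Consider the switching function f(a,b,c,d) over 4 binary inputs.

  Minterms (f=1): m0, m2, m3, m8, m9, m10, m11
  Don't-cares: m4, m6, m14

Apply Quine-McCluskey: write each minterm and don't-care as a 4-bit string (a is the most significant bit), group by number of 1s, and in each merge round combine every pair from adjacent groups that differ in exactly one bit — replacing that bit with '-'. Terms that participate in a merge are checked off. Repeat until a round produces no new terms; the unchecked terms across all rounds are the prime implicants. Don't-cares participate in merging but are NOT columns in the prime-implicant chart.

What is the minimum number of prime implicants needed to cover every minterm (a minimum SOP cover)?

3

[col 0] 0000*, 0010*, 0011*, 0100*, 0110*, 1000*, 1001*, 1010*, 1011*, 1110*
[col 1] -000*, -010*, -011*, -110*, 0-00*, 0-10*, 00-0*, 001-*, 01-0*, 1-10*, 10-0*, 10-1*, 100-*, 101-*
[col 2] --10, -0-0, -01-, 0--0, 10--
Prime implicants: --10, -0-0, -01-, 0--0, 10--
PI chart (minterm → PIs covering it):
  0 | -0-0,0--0
  2 | --10,-0-0,-01-,0--0
  3 | -01-  (sole → essential)
  8 | -0-0,10--
  9 | 10--  (sole → essential)
  10 | --10,-0-0,-01-,10--
  11 | -01-,10--
Essential prime implicants: -01-, 10--
Petrick residual → -0-0
Minimum SOP uses 3 PIs: b'd' + b'c + ab'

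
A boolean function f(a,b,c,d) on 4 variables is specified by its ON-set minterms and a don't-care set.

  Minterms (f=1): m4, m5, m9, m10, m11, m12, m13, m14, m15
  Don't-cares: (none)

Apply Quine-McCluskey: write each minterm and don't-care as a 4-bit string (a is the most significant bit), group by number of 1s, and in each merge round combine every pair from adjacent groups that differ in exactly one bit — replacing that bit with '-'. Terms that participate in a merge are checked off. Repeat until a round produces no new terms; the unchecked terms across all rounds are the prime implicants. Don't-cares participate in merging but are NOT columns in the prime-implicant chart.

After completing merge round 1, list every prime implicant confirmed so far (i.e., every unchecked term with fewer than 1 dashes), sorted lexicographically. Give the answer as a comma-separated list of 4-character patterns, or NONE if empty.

Round 0: 0100✓ 0101✓ 1001✓ 1010✓ 1011✓ 1100✓ 1101✓ 1110✓ 1111✓
Round 1: -100✓ -101✓ 010-✓ 1-01✓ 1-10✓ 1-11✓ 10-1✓ 101-✓ 11-0✓ 11-1✓ 110-✓ 111-✓
Round 2: -10- 1--1 1-1- 11--
PIs = {-10-, 1--1, 1-1-, 11--}

NONE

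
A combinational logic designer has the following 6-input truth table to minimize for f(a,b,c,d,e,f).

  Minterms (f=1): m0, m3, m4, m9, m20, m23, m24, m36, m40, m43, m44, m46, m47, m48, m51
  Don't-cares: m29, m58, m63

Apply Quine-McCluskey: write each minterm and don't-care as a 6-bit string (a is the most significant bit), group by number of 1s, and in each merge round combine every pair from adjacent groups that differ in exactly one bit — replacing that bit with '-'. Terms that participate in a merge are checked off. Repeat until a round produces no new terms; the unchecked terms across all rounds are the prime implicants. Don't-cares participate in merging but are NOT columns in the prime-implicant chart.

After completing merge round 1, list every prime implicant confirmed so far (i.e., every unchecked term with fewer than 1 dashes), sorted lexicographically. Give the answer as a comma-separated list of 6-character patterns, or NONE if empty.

Round 0: 000000✓ 000011 000100✓ 001001 010100✓ 010111 011000 011101 100100✓ 101000✓ 101011✓ 101100✓ 101110✓ 101111✓ 110000 110011 111010 111111✓
Round 1: -00100 0-0100 000-00 1-1111 10-100 101-00 101-11 1011-0 10111-
PIs = {-00100, 0-0100, 000-00, 000011, 001001, 010111, 011000, 011101, 1-1111, 10-100, 101-00, 101-11, 1011-0, 10111-, 110000, 110011, 111010}

000011, 001001, 010111, 011000, 011101, 110000, 110011, 111010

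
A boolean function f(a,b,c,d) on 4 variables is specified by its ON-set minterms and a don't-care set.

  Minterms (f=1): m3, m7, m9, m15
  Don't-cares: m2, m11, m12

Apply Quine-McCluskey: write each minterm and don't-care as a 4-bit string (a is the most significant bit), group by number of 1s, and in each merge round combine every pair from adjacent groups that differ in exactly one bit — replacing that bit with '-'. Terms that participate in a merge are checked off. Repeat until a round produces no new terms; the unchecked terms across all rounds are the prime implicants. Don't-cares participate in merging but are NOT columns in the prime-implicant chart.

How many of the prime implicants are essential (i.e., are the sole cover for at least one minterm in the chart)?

2

Round 0: 0010✓ 0011✓ 0111✓ 1001✓ 1011✓ 1100 1111✓
Round 1: -011✓ -111✓ 0-11✓ 001- 1-11✓ 10-1
Round 2: --11
PIs = {--11, 001-, 10-1, 1100}
Coverage chart:
  m3: --11,001-
  m7: --11 ←essential
  m9: 10-1 ←essential
  m15: --11 ←essential
Essential: --11, 10-1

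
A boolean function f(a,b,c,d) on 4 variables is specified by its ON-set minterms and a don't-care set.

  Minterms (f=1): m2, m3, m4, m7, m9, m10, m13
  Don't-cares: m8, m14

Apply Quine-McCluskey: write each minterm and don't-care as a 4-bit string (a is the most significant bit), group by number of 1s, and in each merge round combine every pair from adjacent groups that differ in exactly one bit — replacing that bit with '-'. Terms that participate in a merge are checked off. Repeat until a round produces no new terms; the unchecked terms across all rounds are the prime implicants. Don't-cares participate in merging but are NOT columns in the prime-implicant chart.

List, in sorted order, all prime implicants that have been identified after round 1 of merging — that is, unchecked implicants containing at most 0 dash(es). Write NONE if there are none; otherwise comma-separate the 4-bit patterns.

0100

size-2^0 implicants → 0010(✓)  0011(✓)  0100  0111(✓)  1000(✓)  1001(✓)  1010(✓)  1101(✓)  1110(✓)
size-2^1 implicants → -010  0-11  001-  1-01  1-10  10-0  100-
Unchecked terms (primes): -010, 0-11, 001-, 0100, 1-01, 1-10, 10-0, 100-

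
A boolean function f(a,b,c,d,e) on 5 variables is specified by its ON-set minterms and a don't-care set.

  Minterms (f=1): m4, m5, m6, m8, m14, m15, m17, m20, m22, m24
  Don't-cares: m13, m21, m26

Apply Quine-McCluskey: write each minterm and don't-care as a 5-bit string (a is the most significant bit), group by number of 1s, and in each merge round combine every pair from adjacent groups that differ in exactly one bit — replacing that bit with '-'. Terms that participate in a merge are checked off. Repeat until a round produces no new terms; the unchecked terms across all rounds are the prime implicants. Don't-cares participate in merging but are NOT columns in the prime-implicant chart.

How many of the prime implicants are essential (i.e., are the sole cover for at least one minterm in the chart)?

Round 0: 00100✓ 00101✓ 00110✓ 01000✓ 01101✓ 01110✓ 01111✓ 10001✓ 10100✓ 10101✓ 10110✓ 11000✓ 11010✓
Round 1: -0100✓ -0101✓ -0110✓ -1000 0-101 0-110 001-0✓ 0010-✓ 011-1 0111- 10-01 101-0✓ 1010-✓ 110-0
Round 2: -01-0 -010-
PIs = {-01-0, -010-, -1000, 0-101, 0-110, 011-1, 0111-, 10-01, 110-0}
Coverage chart:
  m4: -01-0,-010-
  m5: -010-,0-101
  m6: -01-0,0-110
  m8: -1000 ←essential
  m14: 0-110,0111-
  m15: 011-1,0111-
  m17: 10-01 ←essential
  m20: -01-0,-010-
  m22: -01-0 ←essential
  m24: -1000,110-0
Essential: -01-0, -1000, 10-01

3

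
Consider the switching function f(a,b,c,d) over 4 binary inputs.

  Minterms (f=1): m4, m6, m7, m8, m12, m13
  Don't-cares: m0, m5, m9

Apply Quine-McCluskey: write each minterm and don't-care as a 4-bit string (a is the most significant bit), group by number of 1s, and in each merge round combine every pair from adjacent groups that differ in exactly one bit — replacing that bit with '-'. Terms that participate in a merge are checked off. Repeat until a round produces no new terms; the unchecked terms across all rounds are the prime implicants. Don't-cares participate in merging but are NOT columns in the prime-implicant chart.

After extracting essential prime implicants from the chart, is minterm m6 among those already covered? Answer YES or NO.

Round 0: 0000✓ 0100✓ 0101✓ 0110✓ 0111✓ 1000✓ 1001✓ 1100✓ 1101✓
Round 1: -000✓ -100✓ -101✓ 0-00✓ 01-0✓ 01-1✓ 010-✓ 011-✓ 1-00✓ 1-01✓ 100-✓ 110-✓
Round 2: --00 -10- 01-- 1-0-
PIs = {--00, -10-, 01--, 1-0-}
Coverage chart:
  m4: --00,-10-,01--
  m6: 01-- ←essential
  m7: 01-- ←essential
  m8: --00,1-0-
  m12: --00,-10-,1-0-
  m13: -10-,1-0-
Essential: 01--

YES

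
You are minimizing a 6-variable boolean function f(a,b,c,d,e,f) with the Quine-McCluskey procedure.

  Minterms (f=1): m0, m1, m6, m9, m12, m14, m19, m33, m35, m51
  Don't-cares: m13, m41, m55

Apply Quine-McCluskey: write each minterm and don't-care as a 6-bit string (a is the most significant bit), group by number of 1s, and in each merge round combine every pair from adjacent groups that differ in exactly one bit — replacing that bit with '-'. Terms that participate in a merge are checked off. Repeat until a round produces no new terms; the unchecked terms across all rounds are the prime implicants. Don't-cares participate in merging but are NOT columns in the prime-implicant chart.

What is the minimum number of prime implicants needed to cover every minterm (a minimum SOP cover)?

size-2^0 implicants → 000000(✓)  000001(✓)  000110(✓)  001001(✓)  001100(✓)  001101(✓)  001110(✓)  010011(✓)  100001(✓)  100011(✓)  101001(✓)  110011(✓)  110111(✓)
size-2^1 implicants → -00001(✓)  -01001(✓)  -10011  00-001(✓)  00-110  00000-  001-01  0011-0  00110-  1-0011  10-001(✓)  1000-1  110-11
size-2^2 implicants → -0-001
Unchecked terms (primes): -0-001, -10011, 00-110, 00000-, 001-01, 0011-0, 00110-, 1-0011, 1000-1, 110-11
Minterm coverage:
  m0 ⊆ 00000- [E]
  m1 ⊆ -0-001,00000-
  m6 ⊆ 00-110 [E]
  m9 ⊆ -0-001,001-01
  m12 ⊆ 0011-0,00110-
  m14 ⊆ 00-110,0011-0
  m19 ⊆ -10011 [E]
  m33 ⊆ -0-001,1000-1
  m35 ⊆ 1-0011,1000-1
  m51 ⊆ -10011,1-0011,110-11
E = {-10011, 00-110, 00000-}
Petrick residual → -0-001, 0011-0, 1-0011
Cover = b'd'e'f + bc'd'ef + a'b'def' + a'b'c'd'e' + a'b'cdf' + ac'd'ef  |cover|=6

6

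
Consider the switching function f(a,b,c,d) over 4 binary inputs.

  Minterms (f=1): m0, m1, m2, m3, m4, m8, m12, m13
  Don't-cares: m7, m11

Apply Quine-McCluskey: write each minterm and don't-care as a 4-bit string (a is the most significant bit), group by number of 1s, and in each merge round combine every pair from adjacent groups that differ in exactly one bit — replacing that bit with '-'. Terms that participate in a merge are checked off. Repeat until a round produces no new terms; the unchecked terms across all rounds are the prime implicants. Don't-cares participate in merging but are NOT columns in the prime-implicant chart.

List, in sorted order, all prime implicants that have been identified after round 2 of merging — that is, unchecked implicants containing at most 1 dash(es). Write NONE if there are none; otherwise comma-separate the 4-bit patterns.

-011, 0-11, 110-

Round 0: 0000✓ 0001✓ 0010✓ 0011✓ 0100✓ 0111✓ 1000✓ 1011✓ 1100✓ 1101✓
Round 1: -000✓ -011 -100✓ 0-00✓ 0-11 00-0✓ 00-1✓ 000-✓ 001-✓ 1-00✓ 110-
Round 2: --00 00--
PIs = {--00, -011, 0-11, 00--, 110-}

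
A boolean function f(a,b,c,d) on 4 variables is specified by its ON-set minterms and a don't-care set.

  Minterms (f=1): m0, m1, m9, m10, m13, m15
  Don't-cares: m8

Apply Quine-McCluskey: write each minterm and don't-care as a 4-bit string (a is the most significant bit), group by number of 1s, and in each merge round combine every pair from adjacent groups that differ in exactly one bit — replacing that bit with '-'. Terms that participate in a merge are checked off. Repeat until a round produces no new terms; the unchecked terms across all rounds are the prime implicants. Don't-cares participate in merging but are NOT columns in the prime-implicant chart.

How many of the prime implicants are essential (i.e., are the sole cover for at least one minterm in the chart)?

[col 0] 0000*, 0001*, 1000*, 1001*, 1010*, 1101*, 1111*
[col 1] -000*, -001*, 000-*, 1-01, 10-0, 100-*, 11-1
[col 2] -00-
Prime implicants: -00-, 1-01, 10-0, 11-1
PI chart (minterm → PIs covering it):
  0 | -00-  (sole → essential)
  1 | -00-  (sole → essential)
  9 | -00-,1-01
  10 | 10-0  (sole → essential)
  13 | 1-01,11-1
  15 | 11-1  (sole → essential)
Essential prime implicants: -00-, 10-0, 11-1

3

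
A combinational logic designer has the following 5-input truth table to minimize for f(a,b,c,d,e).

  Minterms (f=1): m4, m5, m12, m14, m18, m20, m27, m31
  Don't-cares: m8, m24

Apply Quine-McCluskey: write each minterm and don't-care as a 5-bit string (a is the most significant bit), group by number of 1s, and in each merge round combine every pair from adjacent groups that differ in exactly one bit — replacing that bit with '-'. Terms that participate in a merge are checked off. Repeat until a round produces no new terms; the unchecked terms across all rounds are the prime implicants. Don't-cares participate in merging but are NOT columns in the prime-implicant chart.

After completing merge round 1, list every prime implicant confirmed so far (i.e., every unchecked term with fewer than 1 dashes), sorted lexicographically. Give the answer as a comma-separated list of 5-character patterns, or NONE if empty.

10010

[col 0] 00100*, 00101*, 01000*, 01100*, 01110*, 10010, 10100*, 11000*, 11011*, 11111*
[col 1] -0100, -1000, 0-100, 0010-, 01-00, 011-0, 11-11
Prime implicants: -0100, -1000, 0-100, 0010-, 01-00, 011-0, 10010, 11-11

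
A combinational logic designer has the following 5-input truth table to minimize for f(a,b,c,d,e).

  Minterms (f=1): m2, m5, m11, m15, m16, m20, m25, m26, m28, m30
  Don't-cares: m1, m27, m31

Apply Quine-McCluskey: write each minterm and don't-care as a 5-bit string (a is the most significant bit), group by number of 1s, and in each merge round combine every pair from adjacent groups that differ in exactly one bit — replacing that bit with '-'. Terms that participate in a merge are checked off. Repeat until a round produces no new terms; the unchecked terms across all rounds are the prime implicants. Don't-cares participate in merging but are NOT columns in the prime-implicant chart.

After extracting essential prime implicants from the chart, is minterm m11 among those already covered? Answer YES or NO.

YES

[col 0] 00001*, 00010, 00101*, 01011*, 01111*, 10000*, 10100*, 11001*, 11010*, 11011*, 11100*, 11110*, 11111*
[col 1] -1011*, -1111*, 00-01, 01-11*, 1-100, 10-00, 11-10*, 11-11*, 110-1, 1101-*, 111-0, 1111-*
[col 2] -1-11, 11-1-
Prime implicants: -1-11, 00-01, 00010, 1-100, 10-00, 11-1-, 110-1, 111-0
PI chart (minterm → PIs covering it):
  2 | 00010  (sole → essential)
  5 | 00-01  (sole → essential)
  11 | -1-11  (sole → essential)
  15 | -1-11  (sole → essential)
  16 | 10-00  (sole → essential)
  20 | 1-100,10-00
  25 | 110-1  (sole → essential)
  26 | 11-1-  (sole → essential)
  28 | 1-100,111-0
  30 | 11-1-,111-0
Essential prime implicants: -1-11, 00-01, 00010, 10-00, 11-1-, 110-1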